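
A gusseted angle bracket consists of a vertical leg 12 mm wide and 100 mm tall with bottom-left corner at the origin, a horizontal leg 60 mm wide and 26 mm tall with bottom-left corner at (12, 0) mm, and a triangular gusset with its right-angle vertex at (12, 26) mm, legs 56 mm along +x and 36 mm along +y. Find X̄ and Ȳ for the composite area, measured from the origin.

X̄ = 27.50 mm, Ȳ = 31.47 mm

vertical leg: A = 12 × 100 = 1200.00, centroid at (6.00, 50.00).
horizontal leg: A = 60 × 26 = 1560.00, centroid at (42.00, 13.00).
gusset: A = ½·56·36 = 1008.00, centroid at (30.67, 38.00).
ΣA = 3768.00 mm², ΣAX̄ = 103632.00 mm³, ΣAȲ = 118584.00 mm³.
X̄ = 103632.00/3768.00 = 27.50 mm; Ȳ = 118584.00/3768.00 = 31.47 mm.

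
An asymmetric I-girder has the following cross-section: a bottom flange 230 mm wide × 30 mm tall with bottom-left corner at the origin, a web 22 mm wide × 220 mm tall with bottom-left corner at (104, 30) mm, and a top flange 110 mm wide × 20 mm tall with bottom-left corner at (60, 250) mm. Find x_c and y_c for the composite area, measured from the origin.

x_c = 115.00 mm, y_c = 97.07 mm

bottom flange: A = 230 × 30 = 6900.00, centroid at (115.00, 15.00).
web: A = 22 × 220 = 4840.00, centroid at (115.00, 140.00).
top flange: A = 110 × 20 = 2200.00, centroid at (115.00, 260.00).
ΣA = 13940.00 mm², ΣAx_c = 1603100.00 mm³, ΣAy_c = 1353100.00 mm³.
x_c = 1603100.00/13940.00 = 115.00 mm; y_c = 1353100.00/13940.00 = 97.07 mm.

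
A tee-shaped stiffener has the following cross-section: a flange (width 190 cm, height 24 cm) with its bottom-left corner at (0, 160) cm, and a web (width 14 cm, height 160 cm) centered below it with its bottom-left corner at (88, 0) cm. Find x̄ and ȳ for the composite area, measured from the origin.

web: A = 14 × 160 = 2240.00, centroid at (95.00, 80.00).
flange: A = 190 × 24 = 4560.00, centroid at (95.00, 172.00).
ΣA = 6800.00 cm²
ΣAx̄ = (2240.00)(95.00) + (4560.00)(95.00) = 646000.00 cm³
ΣAȳ = (2240.00)(80.00) + (4560.00)(172.00) = 963520.00 cm³
x̄ = 646000.00 / 6800.00 = 95.00 cm
ȳ = 963520.00 / 6800.00 = 141.69 cm

x̄ = 95.00 cm, ȳ = 141.69 cm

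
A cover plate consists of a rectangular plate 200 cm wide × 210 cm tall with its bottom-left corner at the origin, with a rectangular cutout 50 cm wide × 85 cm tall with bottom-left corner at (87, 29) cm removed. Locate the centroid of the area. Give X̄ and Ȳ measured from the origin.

X̄ = 98.65 cm, Ȳ = 108.77 cm

plate: A = 200 × 210 = 42000.00, centroid at (100.00, 105.00).
hole: A = −(50 × 85) = -4250.00, centroid at (112.00, 71.50).
ΣA = 37750.00 cm²
ΣAX̄ = (42000.00)(100.00) + (-4250.00)(112.00) = 3724000.00 cm³
ΣAȲ = (42000.00)(105.00) + (-4250.00)(71.50) = 4106125.00 cm³
X̄ = 3724000.00 / 37750.00 = 98.65 cm
Ȳ = 4106125.00 / 37750.00 = 108.77 cm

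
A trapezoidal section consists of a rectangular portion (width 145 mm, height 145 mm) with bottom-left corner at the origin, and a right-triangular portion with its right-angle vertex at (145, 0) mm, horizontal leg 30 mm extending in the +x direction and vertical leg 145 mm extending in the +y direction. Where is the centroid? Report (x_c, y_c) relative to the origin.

rectangular portion: A = 145 × 145 = 21025.00, centroid at (72.50, 72.50).
triangular portion: A = ½·30·145 = 2175.00, centroid at (155.00, 48.33).
ΣA = 23200.00 mm²
ΣAx_c = (21025.00)(72.50) + (2175.00)(155.00) = 1861437.50 mm³
ΣAy_c = (21025.00)(72.50) + (2175.00)(48.33) = 1629437.50 mm³
x_c = 1861437.50 / 23200.00 = 80.23 mm
y_c = 1629437.50 / 23200.00 = 70.23 mm

x_c = 80.23 mm, y_c = 70.23 mm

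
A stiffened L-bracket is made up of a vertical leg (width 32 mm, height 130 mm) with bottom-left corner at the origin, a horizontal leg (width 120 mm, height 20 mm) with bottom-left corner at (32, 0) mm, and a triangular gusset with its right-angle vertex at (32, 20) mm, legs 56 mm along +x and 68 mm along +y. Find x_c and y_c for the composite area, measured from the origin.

vertical leg: A = 32 × 130 = 4160.00, centroid at (16.00, 65.00).
horizontal leg: A = 120 × 20 = 2400.00, centroid at (92.00, 10.00).
gusset: A = ½·56·68 = 1904.00, centroid at (50.67, 42.67).
ΣA = 8464.00 mm², ΣAx_c = 383829.33 mm³, ΣAy_c = 375637.33 mm³.
x_c = 383829.33/8464.00 = 45.35 mm; y_c = 375637.33/8464.00 = 44.38 mm.

x_c = 45.35 mm, y_c = 44.38 mm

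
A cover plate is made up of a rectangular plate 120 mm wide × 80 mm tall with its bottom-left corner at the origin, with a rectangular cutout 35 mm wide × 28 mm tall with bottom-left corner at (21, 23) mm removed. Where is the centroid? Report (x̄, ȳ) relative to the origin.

plate: A = 120 × 80 = 9600.00, centroid at (60.00, 40.00).
hole: A = −(35 × 28) = -980.00, centroid at (38.50, 37.00).
ΣA = 8620.00 mm²
ΣAx̄ = (9600.00)(60.00) + (-980.00)(38.50) = 538270.00 mm³
ΣAȳ = (9600.00)(40.00) + (-980.00)(37.00) = 347740.00 mm³
x̄ = 538270.00 / 8620.00 = 62.44 mm
ȳ = 347740.00 / 8620.00 = 40.34 mm

x̄ = 62.44 mm, ȳ = 40.34 mm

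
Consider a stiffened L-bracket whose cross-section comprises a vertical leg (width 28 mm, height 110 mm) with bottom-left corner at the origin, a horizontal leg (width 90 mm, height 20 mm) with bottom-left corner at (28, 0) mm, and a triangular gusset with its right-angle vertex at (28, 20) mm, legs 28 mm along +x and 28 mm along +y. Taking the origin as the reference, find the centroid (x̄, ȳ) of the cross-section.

vertical leg: A = 28 × 110 = 3080.00, centroid at (14.00, 55.00).
horizontal leg: A = 90 × 20 = 1800.00, centroid at (73.00, 10.00).
gusset: A = ½·28·28 = 392.00, centroid at (37.33, 29.33).
ΣA = 5272.00 mm²
ΣAx̄ = (3080.00)(14.00) + (1800.00)(73.00) + (392.00)(37.33) = 189154.67 mm³
ΣAȳ = (3080.00)(55.00) + (1800.00)(10.00) + (392.00)(29.33) = 198898.67 mm³
x̄ = 189154.67 / 5272.00 = 35.88 mm
ȳ = 198898.67 / 5272.00 = 37.73 mm

x̄ = 35.88 mm, ȳ = 37.73 mm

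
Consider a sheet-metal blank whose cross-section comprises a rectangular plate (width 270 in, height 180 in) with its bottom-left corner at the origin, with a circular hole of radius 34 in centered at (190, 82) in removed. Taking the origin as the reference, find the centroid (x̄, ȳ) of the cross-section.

plate: A = 270 × 180 = 48600.00, centroid at (135.00, 90.00).
hole: A = −π·34² = -3631.68, centroid at (190.00, 82.00).
ΣA = 44968.32 in², ΣAx̄ = 5870980.59 in³, ΣAȳ = 4076202.15 in³.
x̄ = 5870980.59/44968.32 = 130.56 in; ȳ = 4076202.15/44968.32 = 90.65 in.

x̄ = 130.56 in, ȳ = 90.65 in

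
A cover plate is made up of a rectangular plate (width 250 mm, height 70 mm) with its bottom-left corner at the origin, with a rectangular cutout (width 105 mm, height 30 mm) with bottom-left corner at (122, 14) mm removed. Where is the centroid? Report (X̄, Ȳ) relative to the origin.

X̄ = 114.13 mm, Ȳ = 36.32 mm

plate: A = 250 × 70 = 17500.00, centroid at (125.00, 35.00).
hole: A = −(105 × 30) = -3150.00, centroid at (174.50, 29.00).
ΣA = 14350.00 mm²
ΣAX̄ = (17500.00)(125.00) + (-3150.00)(174.50) = 1637825.00 mm³
ΣAȲ = (17500.00)(35.00) + (-3150.00)(29.00) = 521150.00 mm³
X̄ = 1637825.00 / 14350.00 = 114.13 mm
Ȳ = 521150.00 / 14350.00 = 36.32 mm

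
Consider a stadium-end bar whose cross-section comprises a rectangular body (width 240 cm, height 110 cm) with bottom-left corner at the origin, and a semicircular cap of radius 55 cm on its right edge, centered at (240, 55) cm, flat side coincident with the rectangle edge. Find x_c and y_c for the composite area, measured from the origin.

x_c = 141.86 cm, y_c = 55.00 cm

Part | A | x̄ᵢ | ȳᵢ | A·x̄ᵢ | A·ȳᵢ
rectangular body | 26400.00 | 120.00 | 55.00 | 3168000.00 | 1452000.00
semicircular end | 4751.66 | 263.34 | 55.00 | 1251314.80 | 261341.24
Σ | 31151.66 |  |  | 4419314.80 | 1713341.24
x_c = 4419314.80 / 31151.66 = 141.86 cm
y_c = 1713341.24 / 31151.66 = 55.00 cm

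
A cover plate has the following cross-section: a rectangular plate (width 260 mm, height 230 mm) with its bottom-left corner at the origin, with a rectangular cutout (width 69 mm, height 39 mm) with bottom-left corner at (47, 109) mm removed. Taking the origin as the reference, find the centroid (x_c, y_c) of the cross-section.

x_c = 132.29 mm, y_c = 114.36 mm

plate: A = 260 × 230 = 59800.00, centroid at (130.00, 115.00).
hole: A = −(69 × 39) = -2691.00, centroid at (81.50, 128.50).
ΣA = 57109.00 mm², ΣAx_c = 7554683.50 mm³, ΣAy_c = 6531206.50 mm³.
x_c = 7554683.50/57109.00 = 132.29 mm; y_c = 6531206.50/57109.00 = 114.36 mm.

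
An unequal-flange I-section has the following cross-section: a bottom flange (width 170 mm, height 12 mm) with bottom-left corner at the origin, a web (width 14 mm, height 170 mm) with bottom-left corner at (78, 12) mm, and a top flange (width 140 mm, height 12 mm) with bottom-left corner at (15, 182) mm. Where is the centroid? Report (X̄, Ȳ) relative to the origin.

bottom flange: A = 170 × 12 = 2040.00, centroid at (85.00, 6.00).
web: A = 14 × 170 = 2380.00, centroid at (85.00, 97.00).
top flange: A = 140 × 12 = 1680.00, centroid at (85.00, 188.00).
ΣA = 6100.00 mm², ΣAX̄ = 518500.00 mm³, ΣAȲ = 558940.00 mm³.
X̄ = 518500.00/6100.00 = 85.00 mm; Ȳ = 558940.00/6100.00 = 91.63 mm.

X̄ = 85.00 mm, Ȳ = 91.63 mm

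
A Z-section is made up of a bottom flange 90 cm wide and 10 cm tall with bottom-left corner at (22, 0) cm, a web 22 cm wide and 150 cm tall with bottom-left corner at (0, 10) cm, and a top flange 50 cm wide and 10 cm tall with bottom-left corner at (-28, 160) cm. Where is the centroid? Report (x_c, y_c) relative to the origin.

x_c = 20.23 cm, y_c = 78.19 cm

bottom flange: A = 90 × 10 = 900.00, centroid at (67.00, 5.00).
web: A = 22 × 150 = 3300.00, centroid at (11.00, 85.00).
top flange: A = 50 × 10 = 500.00, centroid at (-3.00, 165.00).
ΣA = 4700.00 cm²
ΣAx_c = (900.00)(67.00) + (3300.00)(11.00) + (500.00)(-3.00) = 95100.00 cm³
ΣAy_c = (900.00)(5.00) + (3300.00)(85.00) + (500.00)(165.00) = 367500.00 cm³
x_c = 95100.00 / 4700.00 = 20.23 cm
y_c = 367500.00 / 4700.00 = 78.19 cm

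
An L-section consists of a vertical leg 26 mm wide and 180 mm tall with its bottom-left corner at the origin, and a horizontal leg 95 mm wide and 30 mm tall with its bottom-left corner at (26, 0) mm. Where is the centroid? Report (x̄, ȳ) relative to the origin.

Part | A | x̄ᵢ | ȳᵢ | A·x̄ᵢ | A·ȳᵢ
vertical leg | 4680.00 | 13.00 | 90.00 | 60840.00 | 421200.00
horizontal leg | 2850.00 | 73.50 | 15.00 | 209475.00 | 42750.00
Σ | 7530.00 |  |  | 270315.00 | 463950.00
x̄ = 270315.00 / 7530.00 = 35.90 mm
ȳ = 463950.00 / 7530.00 = 61.61 mm

x̄ = 35.90 mm, ȳ = 61.61 mm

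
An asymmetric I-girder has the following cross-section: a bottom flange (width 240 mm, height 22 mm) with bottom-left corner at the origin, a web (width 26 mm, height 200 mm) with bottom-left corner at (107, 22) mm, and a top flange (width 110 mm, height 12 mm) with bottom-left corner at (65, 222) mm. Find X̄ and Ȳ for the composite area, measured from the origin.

X̄ = 120.00 mm, Ȳ = 84.19 mm

bottom flange: A = 240 × 22 = 5280.00, centroid at (120.00, 11.00).
web: A = 26 × 200 = 5200.00, centroid at (120.00, 122.00).
top flange: A = 110 × 12 = 1320.00, centroid at (120.00, 228.00).
ΣA = 11800.00 mm²
ΣAX̄ = (5280.00)(120.00) + (5200.00)(120.00) + (1320.00)(120.00) = 1416000.00 mm³
ΣAȲ = (5280.00)(11.00) + (5200.00)(122.00) + (1320.00)(228.00) = 993440.00 mm³
X̄ = 1416000.00 / 11800.00 = 120.00 mm
Ȳ = 993440.00 / 11800.00 = 84.19 mm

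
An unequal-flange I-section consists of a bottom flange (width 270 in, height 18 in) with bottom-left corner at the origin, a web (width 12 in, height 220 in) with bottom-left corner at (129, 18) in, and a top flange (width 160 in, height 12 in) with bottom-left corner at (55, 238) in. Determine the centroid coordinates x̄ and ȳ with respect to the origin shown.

Part | A | x̄ᵢ | ȳᵢ | A·x̄ᵢ | A·ȳᵢ
bottom flange | 4860.00 | 135.00 | 9.00 | 656100.00 | 43740.00
web | 2640.00 | 135.00 | 128.00 | 356400.00 | 337920.00
top flange | 1920.00 | 135.00 | 244.00 | 259200.00 | 468480.00
Σ | 9420.00 |  |  | 1271700.00 | 850140.00
x̄ = 1271700.00 / 9420.00 = 135.00 in
ȳ = 850140.00 / 9420.00 = 90.25 in

x̄ = 135.00 in, ȳ = 90.25 in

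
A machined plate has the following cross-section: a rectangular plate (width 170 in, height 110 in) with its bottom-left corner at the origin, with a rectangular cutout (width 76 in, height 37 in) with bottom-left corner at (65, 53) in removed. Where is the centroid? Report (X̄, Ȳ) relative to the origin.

X̄ = 81.81 in, Ȳ = 52.08 in

plate: A = 170 × 110 = 18700.00, centroid at (85.00, 55.00).
hole: A = −(76 × 37) = -2812.00, centroid at (103.00, 71.50).
ΣA = 15888.00 in², ΣAX̄ = 1299864.00 in³, ΣAȲ = 827442.00 in³.
X̄ = 1299864.00/15888.00 = 81.81 in; Ȳ = 827442.00/15888.00 = 52.08 in.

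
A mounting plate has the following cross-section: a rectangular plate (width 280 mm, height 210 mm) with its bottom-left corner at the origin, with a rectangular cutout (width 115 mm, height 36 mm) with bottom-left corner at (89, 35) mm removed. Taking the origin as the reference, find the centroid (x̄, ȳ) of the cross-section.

plate: A = 280 × 210 = 58800.00, centroid at (140.00, 105.00).
hole: A = −(115 × 36) = -4140.00, centroid at (146.50, 53.00).
ΣA = 54660.00 mm², ΣAx̄ = 7625490.00 mm³, ΣAȳ = 5954580.00 mm³.
x̄ = 7625490.00/54660.00 = 139.51 mm; ȳ = 5954580.00/54660.00 = 108.94 mm.

x̄ = 139.51 mm, ȳ = 108.94 mm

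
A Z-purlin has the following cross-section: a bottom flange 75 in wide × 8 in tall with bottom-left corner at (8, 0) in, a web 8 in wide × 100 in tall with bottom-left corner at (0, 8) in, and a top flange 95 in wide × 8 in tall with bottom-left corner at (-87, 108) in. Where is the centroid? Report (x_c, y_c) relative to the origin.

x_c = 0.22 in, y_c = 62.00 in

bottom flange: A = 75 × 8 = 600.00, centroid at (45.50, 4.00).
web: A = 8 × 100 = 800.00, centroid at (4.00, 58.00).
top flange: A = 95 × 8 = 760.00, centroid at (-39.50, 112.00).
ΣA = 2160.00 in²
ΣAx_c = (600.00)(45.50) + (800.00)(4.00) + (760.00)(-39.50) = 480.00 in³
ΣAy_c = (600.00)(4.00) + (800.00)(58.00) + (760.00)(112.00) = 133920.00 in³
x_c = 480.00 / 2160.00 = 0.22 in
y_c = 133920.00 / 2160.00 = 62.00 in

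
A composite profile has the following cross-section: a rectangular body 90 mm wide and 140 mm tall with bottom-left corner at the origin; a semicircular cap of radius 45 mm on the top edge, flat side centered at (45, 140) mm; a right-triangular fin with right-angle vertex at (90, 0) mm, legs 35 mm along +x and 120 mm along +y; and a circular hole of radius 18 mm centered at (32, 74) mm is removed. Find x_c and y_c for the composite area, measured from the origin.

Part | A | x̄ᵢ | ȳᵢ | A·x̄ᵢ | A·ȳᵢ
rectangular body | 12600.00 | 45.00 | 70.00 | 567000.00 | 882000.00
semicircular top | 3180.86 | 45.00 | 159.10 | 143138.82 | 506070.76
triangular fin | 2100.00 | 101.67 | 40.00 | 213500.00 | 84000.00
hole | -1017.88 | 32.00 | 74.00 | -32572.03 | -75322.83
Σ | 16862.99 |  |  | 891066.78 | 1396747.93
x_c = 891066.78 / 16862.99 = 52.84 mm
y_c = 1396747.93 / 16862.99 = 82.83 mm

x_c = 52.84 mm, y_c = 82.83 mm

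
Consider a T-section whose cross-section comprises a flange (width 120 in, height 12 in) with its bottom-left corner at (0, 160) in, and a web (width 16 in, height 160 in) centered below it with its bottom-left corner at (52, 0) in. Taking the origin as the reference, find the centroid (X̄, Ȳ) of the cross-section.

Part | A | x̄ᵢ | ȳᵢ | A·x̄ᵢ | A·ȳᵢ
web | 2560.00 | 60.00 | 80.00 | 153600.00 | 204800.00
flange | 1440.00 | 60.00 | 166.00 | 86400.00 | 239040.00
Σ | 4000.00 |  |  | 240000.00 | 443840.00
X̄ = 240000.00 / 4000.00 = 60.00 in
Ȳ = 443840.00 / 4000.00 = 110.96 in

X̄ = 60.00 in, Ȳ = 110.96 in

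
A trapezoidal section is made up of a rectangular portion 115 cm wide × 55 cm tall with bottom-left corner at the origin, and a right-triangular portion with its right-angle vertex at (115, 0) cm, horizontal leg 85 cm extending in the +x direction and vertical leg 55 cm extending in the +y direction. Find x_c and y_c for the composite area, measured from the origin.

x_c = 80.66 cm, y_c = 25.03 cm

Part | A | x̄ᵢ | ȳᵢ | A·x̄ᵢ | A·ȳᵢ
rectangular portion | 6325.00 | 57.50 | 27.50 | 363687.50 | 173937.50
triangular portion | 2337.50 | 143.33 | 18.33 | 335041.67 | 42854.17
Σ | 8662.50 |  |  | 698729.17 | 216791.67
x_c = 698729.17 / 8662.50 = 80.66 cm
y_c = 216791.67 / 8662.50 = 25.03 cm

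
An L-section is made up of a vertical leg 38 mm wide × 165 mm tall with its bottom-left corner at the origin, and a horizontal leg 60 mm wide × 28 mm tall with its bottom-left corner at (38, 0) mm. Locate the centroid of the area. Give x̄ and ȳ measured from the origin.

x̄ = 29.35 mm, ȳ = 68.02 mm

Part | A | x̄ᵢ | ȳᵢ | A·x̄ᵢ | A·ȳᵢ
vertical leg | 6270.00 | 19.00 | 82.50 | 119130.00 | 517275.00
horizontal leg | 1680.00 | 68.00 | 14.00 | 114240.00 | 23520.00
Σ | 7950.00 |  |  | 233370.00 | 540795.00
x̄ = 233370.00 / 7950.00 = 29.35 mm
ȳ = 540795.00 / 7950.00 = 68.02 mm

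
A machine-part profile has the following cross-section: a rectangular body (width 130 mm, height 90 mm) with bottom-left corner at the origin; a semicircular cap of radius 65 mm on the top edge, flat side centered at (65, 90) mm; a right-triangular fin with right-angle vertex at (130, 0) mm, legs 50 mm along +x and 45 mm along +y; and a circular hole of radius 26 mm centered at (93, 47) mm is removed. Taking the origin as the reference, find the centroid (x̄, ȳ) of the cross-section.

Part | A | x̄ᵢ | ȳᵢ | A·x̄ᵢ | A·ȳᵢ
rectangular body | 11700.00 | 65.00 | 45.00 | 760500.00 | 526500.00
semicircular top | 6636.61 | 65.00 | 117.59 | 431379.94 | 780378.64
triangular fin | 1125.00 | 146.67 | 15.00 | 165000.00 | 16875.00
hole | -2123.72 | 93.00 | 47.00 | -197505.65 | -99814.68
Σ | 17337.90 |  |  | 1159374.29 | 1223938.95
x̄ = 1159374.29 / 17337.90 = 66.87 mm
ȳ = 1223938.95 / 17337.90 = 70.59 mm

x̄ = 66.87 mm, ȳ = 70.59 mm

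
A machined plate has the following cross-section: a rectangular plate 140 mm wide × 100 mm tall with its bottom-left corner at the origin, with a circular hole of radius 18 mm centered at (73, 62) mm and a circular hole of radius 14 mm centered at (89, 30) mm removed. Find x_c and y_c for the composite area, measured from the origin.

Part | A | x̄ᵢ | ȳᵢ | A·x̄ᵢ | A·ȳᵢ
plate | 14000.00 | 70.00 | 50.00 | 980000.00 | 700000.00
hole 1 | -1017.88 | 73.00 | 62.00 | -74304.95 | -63108.31
hole 2 | -615.75 | 89.00 | 30.00 | -54801.94 | -18472.56
Σ | 12366.37 |  |  | 850893.11 | 618419.12
x_c = 850893.11 / 12366.37 = 68.81 mm
y_c = 618419.12 / 12366.37 = 50.01 mm

x_c = 68.81 mm, y_c = 50.01 mm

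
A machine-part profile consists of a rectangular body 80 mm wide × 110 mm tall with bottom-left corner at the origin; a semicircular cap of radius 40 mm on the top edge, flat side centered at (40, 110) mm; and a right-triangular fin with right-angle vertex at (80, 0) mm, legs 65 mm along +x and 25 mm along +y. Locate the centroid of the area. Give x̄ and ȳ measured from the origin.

x̄ = 44.13 mm, ȳ = 66.79 mm

rectangular body: A = 80 × 110 = 8800.00, centroid at (40.00, 55.00).
semicircular top: A = ½π·40² = 2513.27, centroid at (40.00, 126.98).
triangular fin: A = ½·65·25 = 812.50, centroid at (101.67, 8.33).
ΣA = 12125.77 mm², ΣAx̄ = 535135.13 mm³, ΣAȳ = 809897.65 mm³.
x̄ = 535135.13/12125.77 = 44.13 mm; ȳ = 809897.65/12125.77 = 66.79 mm.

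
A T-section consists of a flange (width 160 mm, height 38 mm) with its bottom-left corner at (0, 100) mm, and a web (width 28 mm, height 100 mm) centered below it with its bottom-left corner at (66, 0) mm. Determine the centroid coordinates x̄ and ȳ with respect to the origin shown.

x̄ = 80.00 mm, ȳ = 97.24 mm

Part | A | x̄ᵢ | ȳᵢ | A·x̄ᵢ | A·ȳᵢ
web | 2800.00 | 80.00 | 50.00 | 224000.00 | 140000.00
flange | 6080.00 | 80.00 | 119.00 | 486400.00 | 723520.00
Σ | 8880.00 |  |  | 710400.00 | 863520.00
x̄ = 710400.00 / 8880.00 = 80.00 mm
ȳ = 863520.00 / 8880.00 = 97.24 mm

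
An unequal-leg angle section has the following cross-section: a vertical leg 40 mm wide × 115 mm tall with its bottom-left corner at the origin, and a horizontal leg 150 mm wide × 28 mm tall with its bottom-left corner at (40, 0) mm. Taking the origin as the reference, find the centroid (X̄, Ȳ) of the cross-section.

X̄ = 65.34 mm, Ȳ = 36.74 mm

Part | A | x̄ᵢ | ȳᵢ | A·x̄ᵢ | A·ȳᵢ
vertical leg | 4600.00 | 20.00 | 57.50 | 92000.00 | 264500.00
horizontal leg | 4200.00 | 115.00 | 14.00 | 483000.00 | 58800.00
Σ | 8800.00 |  |  | 575000.00 | 323300.00
X̄ = 575000.00 / 8800.00 = 65.34 mm
Ȳ = 323300.00 / 8800.00 = 36.74 mm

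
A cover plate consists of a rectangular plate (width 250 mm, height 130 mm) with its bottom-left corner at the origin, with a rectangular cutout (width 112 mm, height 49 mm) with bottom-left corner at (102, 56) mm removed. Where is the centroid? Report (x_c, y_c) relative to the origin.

Part | A | x̄ᵢ | ȳᵢ | A·x̄ᵢ | A·ȳᵢ
plate | 32500.00 | 125.00 | 65.00 | 4062500.00 | 2112500.00
hole | -5488.00 | 158.00 | 80.50 | -867104.00 | -441784.00
Σ | 27012.00 |  |  | 3195396.00 | 1670716.00
x_c = 3195396.00 / 27012.00 = 118.30 mm
y_c = 1670716.00 / 27012.00 = 61.85 mm

x_c = 118.30 mm, y_c = 61.85 mm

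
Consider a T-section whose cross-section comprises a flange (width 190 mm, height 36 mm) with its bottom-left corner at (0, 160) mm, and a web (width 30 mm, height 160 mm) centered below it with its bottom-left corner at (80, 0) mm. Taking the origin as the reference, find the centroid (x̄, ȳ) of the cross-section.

Part | A | x̄ᵢ | ȳᵢ | A·x̄ᵢ | A·ȳᵢ
web | 4800.00 | 95.00 | 80.00 | 456000.00 | 384000.00
flange | 6840.00 | 95.00 | 178.00 | 649800.00 | 1217520.00
Σ | 11640.00 |  |  | 1105800.00 | 1601520.00
x̄ = 1105800.00 / 11640.00 = 95.00 mm
ȳ = 1601520.00 / 11640.00 = 137.59 mm

x̄ = 95.00 mm, ȳ = 137.59 mm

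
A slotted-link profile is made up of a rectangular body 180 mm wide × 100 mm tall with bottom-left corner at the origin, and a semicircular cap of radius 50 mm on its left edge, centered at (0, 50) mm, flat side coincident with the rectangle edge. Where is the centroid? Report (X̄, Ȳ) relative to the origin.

Part | A | x̄ᵢ | ȳᵢ | A·x̄ᵢ | A·ȳᵢ
rectangular body | 18000.00 | 90.00 | 50.00 | 1620000.00 | 900000.00
semicircular end | 3926.99 | -21.22 | 50.00 | -83333.33 | 196349.54
Σ | 21926.99 |  |  | 1536666.67 | 1096349.54
X̄ = 1536666.67 / 21926.99 = 70.08 mm
Ȳ = 1096349.54 / 21926.99 = 50.00 mm

X̄ = 70.08 mm, Ȳ = 50.00 mm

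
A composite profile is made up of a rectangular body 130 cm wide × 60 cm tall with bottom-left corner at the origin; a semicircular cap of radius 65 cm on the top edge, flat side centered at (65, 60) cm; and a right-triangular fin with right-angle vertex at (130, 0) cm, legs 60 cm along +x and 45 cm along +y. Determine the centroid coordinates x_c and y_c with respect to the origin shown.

x_c = 72.27 cm, y_c = 52.93 cm

rectangular body: A = 130 × 60 = 7800.00, centroid at (65.00, 30.00).
semicircular top: A = ½π·65² = 6636.61, centroid at (65.00, 87.59).
triangular fin: A = ½·60·45 = 1350.00, centroid at (150.00, 15.00).
ΣA = 15786.61 cm²
ΣAx_c = (7800.00)(65.00) + (6636.61)(65.00) + (1350.00)(150.00) = 1140879.94 cm³
ΣAy_c = (7800.00)(30.00) + (6636.61)(87.59) + (1350.00)(15.00) = 835530.20 cm³
x_c = 1140879.94 / 15786.61 = 72.27 cm
y_c = 835530.20 / 15786.61 = 52.93 cm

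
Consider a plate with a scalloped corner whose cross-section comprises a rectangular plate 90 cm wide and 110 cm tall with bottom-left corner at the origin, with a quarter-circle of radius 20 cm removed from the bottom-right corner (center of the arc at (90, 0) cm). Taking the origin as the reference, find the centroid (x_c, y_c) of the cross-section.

plate: A = 90 × 110 = 9900.00, centroid at (45.00, 55.00).
removed quarter-circle: A = −¼π·20² = -314.16, centroid at (81.51, 8.49).
ΣA = 9585.84 cm²
ΣAx_c = (9900.00)(45.00) + (-314.16)(81.51) = 419892.33 cm³
ΣAy_c = (9900.00)(55.00) + (-314.16)(8.49) = 541833.33 cm³
x_c = 419892.33 / 9585.84 = 43.80 cm
y_c = 541833.33 / 9585.84 = 56.52 cm

x_c = 43.80 cm, y_c = 56.52 cm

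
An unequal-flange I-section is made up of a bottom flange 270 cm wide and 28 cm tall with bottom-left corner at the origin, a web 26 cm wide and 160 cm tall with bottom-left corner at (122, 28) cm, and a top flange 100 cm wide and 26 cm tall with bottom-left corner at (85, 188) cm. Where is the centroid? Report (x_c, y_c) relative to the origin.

x_c = 135.00 cm, y_c = 75.26 cm

bottom flange: A = 270 × 28 = 7560.00, centroid at (135.00, 14.00).
web: A = 26 × 160 = 4160.00, centroid at (135.00, 108.00).
top flange: A = 100 × 26 = 2600.00, centroid at (135.00, 201.00).
ΣA = 14320.00 cm²
ΣAx_c = (7560.00)(135.00) + (4160.00)(135.00) + (2600.00)(135.00) = 1933200.00 cm³
ΣAy_c = (7560.00)(14.00) + (4160.00)(108.00) + (2600.00)(201.00) = 1077720.00 cm³
x_c = 1933200.00 / 14320.00 = 135.00 cm
y_c = 1077720.00 / 14320.00 = 75.26 cm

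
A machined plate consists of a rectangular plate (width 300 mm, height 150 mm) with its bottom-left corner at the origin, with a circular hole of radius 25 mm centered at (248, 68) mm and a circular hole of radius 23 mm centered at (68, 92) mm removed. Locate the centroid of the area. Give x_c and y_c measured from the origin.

plate: A = 300 × 150 = 45000.00, centroid at (150.00, 75.00).
hole 1: A = −π·25² = -1963.50, centroid at (248.00, 68.00).
hole 2: A = −π·23² = -1661.90, centroid at (68.00, 92.00).
ΣA = 41374.60 mm², ΣAx_c = 6150043.77 mm³, ΣAy_c = 3088587.28 mm³.
x_c = 6150043.77/41374.60 = 148.64 mm; y_c = 3088587.28/41374.60 = 74.65 mm.

x_c = 148.64 mm, y_c = 74.65 mm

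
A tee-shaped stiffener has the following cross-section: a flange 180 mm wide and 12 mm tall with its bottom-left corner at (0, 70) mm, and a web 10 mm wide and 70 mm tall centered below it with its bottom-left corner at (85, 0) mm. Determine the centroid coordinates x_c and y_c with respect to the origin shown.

x_c = 90.00 mm, y_c = 65.97 mm

web: A = 10 × 70 = 700.00, centroid at (90.00, 35.00).
flange: A = 180 × 12 = 2160.00, centroid at (90.00, 76.00).
ΣA = 2860.00 mm², ΣAx_c = 257400.00 mm³, ΣAy_c = 188660.00 mm³.
x_c = 257400.00/2860.00 = 90.00 mm; y_c = 188660.00/2860.00 = 65.97 mm.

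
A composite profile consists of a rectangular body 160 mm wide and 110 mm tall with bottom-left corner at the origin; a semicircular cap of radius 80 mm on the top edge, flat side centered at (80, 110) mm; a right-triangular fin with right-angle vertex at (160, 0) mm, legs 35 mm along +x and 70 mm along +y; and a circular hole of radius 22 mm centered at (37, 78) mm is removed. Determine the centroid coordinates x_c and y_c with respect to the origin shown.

Part | A | x̄ᵢ | ȳᵢ | A·x̄ᵢ | A·ȳᵢ
rectangular body | 17600.00 | 80.00 | 55.00 | 1408000.00 | 968000.00
semicircular top | 10053.10 | 80.00 | 143.95 | 804247.72 | 1447173.95
triangular fin | 1225.00 | 171.67 | 23.33 | 210291.67 | 28583.33
hole | -1520.53 | 37.00 | 78.00 | -56259.64 | -118601.41
Σ | 27357.57 |  |  | 2366279.74 | 2325155.87
x_c = 2366279.74 / 27357.57 = 86.49 mm
y_c = 2325155.87 / 27357.57 = 84.99 mm

x_c = 86.49 mm, y_c = 84.99 mm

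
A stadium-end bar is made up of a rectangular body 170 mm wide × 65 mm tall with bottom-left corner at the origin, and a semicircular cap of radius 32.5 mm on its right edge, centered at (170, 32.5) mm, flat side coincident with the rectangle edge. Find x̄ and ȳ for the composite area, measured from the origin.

x̄ = 97.90 mm, ȳ = 32.50 mm

rectangular body: A = 170 × 65 = 11050.00, centroid at (85.00, 32.50).
semicircular end: A = ½π·32.5² = 1659.15, centroid at (183.79, 32.50).
ΣA = 12709.15 mm²
ΣAx̄ = (11050.00)(85.00) + (1659.15)(183.79) = 1244191.53 mm³
ΣAȳ = (11050.00)(32.50) + (1659.15)(32.50) = 413047.49 mm³
x̄ = 1244191.53 / 12709.15 = 97.90 mm
ȳ = 413047.49 / 12709.15 = 32.50 mm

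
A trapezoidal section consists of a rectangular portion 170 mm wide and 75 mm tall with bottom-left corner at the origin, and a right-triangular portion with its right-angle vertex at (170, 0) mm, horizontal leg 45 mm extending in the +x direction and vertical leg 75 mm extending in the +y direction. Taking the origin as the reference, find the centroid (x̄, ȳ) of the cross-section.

rectangular portion: A = 170 × 75 = 12750.00, centroid at (85.00, 37.50).
triangular portion: A = ½·45·75 = 1687.50, centroid at (185.00, 25.00).
ΣA = 14437.50 mm²
ΣAx̄ = (12750.00)(85.00) + (1687.50)(185.00) = 1395937.50 mm³
ΣAȳ = (12750.00)(37.50) + (1687.50)(25.00) = 520312.50 mm³
x̄ = 1395937.50 / 14437.50 = 96.69 mm
ȳ = 520312.50 / 14437.50 = 36.04 mm

x̄ = 96.69 mm, ȳ = 36.04 mm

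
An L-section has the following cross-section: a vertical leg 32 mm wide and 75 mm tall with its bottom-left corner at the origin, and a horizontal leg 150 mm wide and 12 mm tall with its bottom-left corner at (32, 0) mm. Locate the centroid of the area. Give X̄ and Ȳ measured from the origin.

X̄ = 55.00 mm, Ȳ = 24.00 mm

vertical leg: A = 32 × 75 = 2400.00, centroid at (16.00, 37.50).
horizontal leg: A = 150 × 12 = 1800.00, centroid at (107.00, 6.00).
ΣA = 4200.00 mm²
ΣAX̄ = (2400.00)(16.00) + (1800.00)(107.00) = 231000.00 mm³
ΣAȲ = (2400.00)(37.50) + (1800.00)(6.00) = 100800.00 mm³
X̄ = 231000.00 / 4200.00 = 55.00 mm
Ȳ = 100800.00 / 4200.00 = 24.00 mm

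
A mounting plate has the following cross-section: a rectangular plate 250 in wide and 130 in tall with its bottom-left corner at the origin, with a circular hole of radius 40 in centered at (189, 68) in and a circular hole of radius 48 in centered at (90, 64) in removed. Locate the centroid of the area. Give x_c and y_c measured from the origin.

x_c = 121.62 in, y_c = 64.61 in

plate: A = 250 × 130 = 32500.00, centroid at (125.00, 65.00).
hole 1: A = −π·40² = -5026.55, centroid at (189.00, 68.00).
hole 2: A = −π·48² = -7238.23, centroid at (90.00, 64.00).
ΣA = 20235.22 in²
ΣAx_c = (32500.00)(125.00) + (-5026.55)(189.00) + (-7238.23)(90.00) = 2461041.73 in³
ΣAy_c = (32500.00)(65.00) + (-5026.55)(68.00) + (-7238.23)(64.00) = 1307448.03 in³
x_c = 2461041.73 / 20235.22 = 121.62 in
y_c = 1307448.03 / 20235.22 = 64.61 in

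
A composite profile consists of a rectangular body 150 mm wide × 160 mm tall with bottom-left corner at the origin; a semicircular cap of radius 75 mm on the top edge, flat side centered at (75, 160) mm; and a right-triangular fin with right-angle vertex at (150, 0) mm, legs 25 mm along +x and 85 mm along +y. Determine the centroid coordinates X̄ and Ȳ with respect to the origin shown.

rectangular body: A = 150 × 160 = 24000.00, centroid at (75.00, 80.00).
semicircular top: A = ½π·75² = 8835.73, centroid at (75.00, 191.83).
triangular fin: A = ½·25·85 = 1062.50, centroid at (158.33, 28.33).
ΣA = 33898.23 mm², ΣAX̄ = 2630908.87 mm³, ΣAȲ = 3645070.86 mm³.
X̄ = 2630908.87/33898.23 = 77.61 mm; Ȳ = 3645070.86/33898.23 = 107.53 mm.

X̄ = 77.61 mm, Ȳ = 107.53 mm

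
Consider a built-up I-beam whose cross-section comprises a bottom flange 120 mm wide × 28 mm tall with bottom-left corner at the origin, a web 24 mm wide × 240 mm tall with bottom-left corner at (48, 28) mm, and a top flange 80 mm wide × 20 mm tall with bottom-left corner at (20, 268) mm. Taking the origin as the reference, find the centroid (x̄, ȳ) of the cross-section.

x̄ = 60.00 mm, ȳ = 125.40 mm

Part | A | x̄ᵢ | ȳᵢ | A·x̄ᵢ | A·ȳᵢ
bottom flange | 3360.00 | 60.00 | 14.00 | 201600.00 | 47040.00
web | 5760.00 | 60.00 | 148.00 | 345600.00 | 852480.00
top flange | 1600.00 | 60.00 | 278.00 | 96000.00 | 444800.00
Σ | 10720.00 |  |  | 643200.00 | 1344320.00
x̄ = 643200.00 / 10720.00 = 60.00 mm
ȳ = 1344320.00 / 10720.00 = 125.40 mm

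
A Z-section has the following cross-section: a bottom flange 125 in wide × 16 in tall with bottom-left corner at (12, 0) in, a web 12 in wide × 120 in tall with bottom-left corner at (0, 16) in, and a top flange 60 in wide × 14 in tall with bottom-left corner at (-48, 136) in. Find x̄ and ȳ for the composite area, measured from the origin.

bottom flange: A = 125 × 16 = 2000.00, centroid at (74.50, 8.00).
web: A = 12 × 120 = 1440.00, centroid at (6.00, 76.00).
top flange: A = 60 × 14 = 840.00, centroid at (-18.00, 143.00).
ΣA = 4280.00 in²
ΣAx̄ = (2000.00)(74.50) + (1440.00)(6.00) + (840.00)(-18.00) = 142520.00 in³
ΣAȳ = (2000.00)(8.00) + (1440.00)(76.00) + (840.00)(143.00) = 245560.00 in³
x̄ = 142520.00 / 4280.00 = 33.30 in
ȳ = 245560.00 / 4280.00 = 57.37 in

x̄ = 33.30 in, ȳ = 57.37 in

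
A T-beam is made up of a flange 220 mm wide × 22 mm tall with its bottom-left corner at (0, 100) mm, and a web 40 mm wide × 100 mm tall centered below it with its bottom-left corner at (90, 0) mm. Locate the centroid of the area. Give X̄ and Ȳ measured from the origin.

X̄ = 110.00 mm, Ȳ = 83.40 mm

web: A = 40 × 100 = 4000.00, centroid at (110.00, 50.00).
flange: A = 220 × 22 = 4840.00, centroid at (110.00, 111.00).
ΣA = 8840.00 mm², ΣAX̄ = 972400.00 mm³, ΣAȲ = 737240.00 mm³.
X̄ = 972400.00/8840.00 = 110.00 mm; Ȳ = 737240.00/8840.00 = 83.40 mm.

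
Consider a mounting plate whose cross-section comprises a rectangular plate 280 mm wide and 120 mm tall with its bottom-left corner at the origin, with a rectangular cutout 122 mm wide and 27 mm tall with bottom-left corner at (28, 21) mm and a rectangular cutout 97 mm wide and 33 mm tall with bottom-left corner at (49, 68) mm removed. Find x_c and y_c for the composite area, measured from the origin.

x_c = 151.22 mm, y_c = 60.21 mm

plate: A = 280 × 120 = 33600.00, centroid at (140.00, 60.00).
hole 1: A = −(122 × 27) = -3294.00, centroid at (89.00, 34.50).
hole 2: A = −(97 × 33) = -3201.00, centroid at (97.50, 84.50).
ΣA = 27105.00 mm²
ΣAx_c = (33600.00)(140.00) + (-3294.00)(89.00) + (-3201.00)(97.50) = 4098736.50 mm³
ΣAy_c = (33600.00)(60.00) + (-3294.00)(34.50) + (-3201.00)(84.50) = 1631872.50 mm³
x_c = 4098736.50 / 27105.00 = 151.22 mm
y_c = 1631872.50 / 27105.00 = 60.21 mm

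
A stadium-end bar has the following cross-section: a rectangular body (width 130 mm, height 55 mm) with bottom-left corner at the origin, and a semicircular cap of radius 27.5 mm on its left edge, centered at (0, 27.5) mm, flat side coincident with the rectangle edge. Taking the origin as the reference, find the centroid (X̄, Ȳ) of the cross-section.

X̄ = 54.08 mm, Ȳ = 27.50 mm

rectangular body: A = 130 × 55 = 7150.00, centroid at (65.00, 27.50).
semicircular end: A = ½π·27.5² = 1187.91, centroid at (-11.67, 27.50).
ΣA = 8337.91 mm², ΣAX̄ = 450885.42 mm³, ΣAȲ = 229292.65 mm³.
X̄ = 450885.42/8337.91 = 54.08 mm; Ȳ = 229292.65/8337.91 = 27.50 mm.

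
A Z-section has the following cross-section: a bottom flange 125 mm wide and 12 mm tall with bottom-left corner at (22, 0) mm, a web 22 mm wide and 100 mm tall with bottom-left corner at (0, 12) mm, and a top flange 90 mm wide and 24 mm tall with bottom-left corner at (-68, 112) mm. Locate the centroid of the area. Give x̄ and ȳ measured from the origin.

x̄ = 17.28 mm, ȳ = 70.52 mm

bottom flange: A = 125 × 12 = 1500.00, centroid at (84.50, 6.00).
web: A = 22 × 100 = 2200.00, centroid at (11.00, 62.00).
top flange: A = 90 × 24 = 2160.00, centroid at (-23.00, 124.00).
ΣA = 5860.00 mm²
ΣAx̄ = (1500.00)(84.50) + (2200.00)(11.00) + (2160.00)(-23.00) = 101270.00 mm³
ΣAȳ = (1500.00)(6.00) + (2200.00)(62.00) + (2160.00)(124.00) = 413240.00 mm³
x̄ = 101270.00 / 5860.00 = 17.28 mm
ȳ = 413240.00 / 5860.00 = 70.52 mm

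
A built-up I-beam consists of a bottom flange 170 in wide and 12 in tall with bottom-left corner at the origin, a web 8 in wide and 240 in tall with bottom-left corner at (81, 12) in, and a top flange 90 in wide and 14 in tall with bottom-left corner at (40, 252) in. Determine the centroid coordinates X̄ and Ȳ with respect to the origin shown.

X̄ = 85.00 in, Ȳ = 113.41 in

bottom flange: A = 170 × 12 = 2040.00, centroid at (85.00, 6.00).
web: A = 8 × 240 = 1920.00, centroid at (85.00, 132.00).
top flange: A = 90 × 14 = 1260.00, centroid at (85.00, 259.00).
ΣA = 5220.00 in², ΣAX̄ = 443700.00 in³, ΣAȲ = 592020.00 in³.
X̄ = 443700.00/5220.00 = 85.00 in; Ȳ = 592020.00/5220.00 = 113.41 in.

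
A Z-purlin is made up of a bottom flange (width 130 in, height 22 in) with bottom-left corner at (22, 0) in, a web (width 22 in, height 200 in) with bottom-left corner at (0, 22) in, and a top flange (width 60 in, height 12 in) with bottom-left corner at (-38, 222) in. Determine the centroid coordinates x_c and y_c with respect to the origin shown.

x_c = 36.52 in, y_c = 91.78 in

bottom flange: A = 130 × 22 = 2860.00, centroid at (87.00, 11.00).
web: A = 22 × 200 = 4400.00, centroid at (11.00, 122.00).
top flange: A = 60 × 12 = 720.00, centroid at (-8.00, 228.00).
ΣA = 7980.00 in²
ΣAx_c = (2860.00)(87.00) + (4400.00)(11.00) + (720.00)(-8.00) = 291460.00 in³
ΣAy_c = (2860.00)(11.00) + (4400.00)(122.00) + (720.00)(228.00) = 732420.00 in³
x_c = 291460.00 / 7980.00 = 36.52 in
y_c = 732420.00 / 7980.00 = 91.78 in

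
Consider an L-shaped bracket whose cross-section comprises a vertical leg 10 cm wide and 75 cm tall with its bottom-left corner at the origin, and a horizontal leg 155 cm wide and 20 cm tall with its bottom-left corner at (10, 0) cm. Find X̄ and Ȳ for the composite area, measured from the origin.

vertical leg: A = 10 × 75 = 750.00, centroid at (5.00, 37.50).
horizontal leg: A = 155 × 20 = 3100.00, centroid at (87.50, 10.00).
ΣA = 3850.00 cm², ΣAX̄ = 275000.00 cm³, ΣAȲ = 59125.00 cm³.
X̄ = 275000.00/3850.00 = 71.43 cm; Ȳ = 59125.00/3850.00 = 15.36 cm.

X̄ = 71.43 cm, Ȳ = 15.36 cm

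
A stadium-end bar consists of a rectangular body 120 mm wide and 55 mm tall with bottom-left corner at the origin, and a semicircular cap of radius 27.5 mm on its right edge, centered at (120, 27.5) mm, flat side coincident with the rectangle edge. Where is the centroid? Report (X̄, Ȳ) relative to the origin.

X̄ = 70.93 mm, Ȳ = 27.50 mm

Part | A | x̄ᵢ | ȳᵢ | A·x̄ᵢ | A·ȳᵢ
rectangular body | 6600.00 | 60.00 | 27.50 | 396000.00 | 181500.00
semicircular end | 1187.91 | 131.67 | 27.50 | 156414.35 | 32667.65
Σ | 7787.91 |  |  | 552414.35 | 214167.65
X̄ = 552414.35 / 7787.91 = 70.93 mm
Ȳ = 214167.65 / 7787.91 = 27.50 mm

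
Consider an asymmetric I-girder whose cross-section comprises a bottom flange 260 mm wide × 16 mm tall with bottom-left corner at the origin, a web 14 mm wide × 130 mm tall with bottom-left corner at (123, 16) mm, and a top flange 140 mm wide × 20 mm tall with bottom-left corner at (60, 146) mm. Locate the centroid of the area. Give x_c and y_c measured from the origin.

x_c = 130.00 mm, y_c = 70.33 mm

Part | A | x̄ᵢ | ȳᵢ | A·x̄ᵢ | A·ȳᵢ
bottom flange | 4160.00 | 130.00 | 8.00 | 540800.00 | 33280.00
web | 1820.00 | 130.00 | 81.00 | 236600.00 | 147420.00
top flange | 2800.00 | 130.00 | 156.00 | 364000.00 | 436800.00
Σ | 8780.00 |  |  | 1141400.00 | 617500.00
x_c = 1141400.00 / 8780.00 = 130.00 mm
y_c = 617500.00 / 8780.00 = 70.33 mm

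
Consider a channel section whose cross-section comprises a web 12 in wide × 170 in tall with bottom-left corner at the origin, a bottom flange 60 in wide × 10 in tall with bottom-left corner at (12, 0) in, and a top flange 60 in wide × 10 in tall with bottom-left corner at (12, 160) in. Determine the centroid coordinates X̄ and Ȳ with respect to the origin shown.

X̄ = 19.33 in, Ȳ = 85.00 in

web: A = 12 × 170 = 2040.00, centroid at (6.00, 85.00).
bottom flange: A = 60 × 10 = 600.00, centroid at (42.00, 5.00).
top flange: A = 60 × 10 = 600.00, centroid at (42.00, 165.00).
ΣA = 3240.00 in²
ΣAX̄ = (2040.00)(6.00) + (600.00)(42.00) + (600.00)(42.00) = 62640.00 in³
ΣAȲ = (2040.00)(85.00) + (600.00)(5.00) + (600.00)(165.00) = 275400.00 in³
X̄ = 62640.00 / 3240.00 = 19.33 in
Ȳ = 275400.00 / 3240.00 = 85.00 in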